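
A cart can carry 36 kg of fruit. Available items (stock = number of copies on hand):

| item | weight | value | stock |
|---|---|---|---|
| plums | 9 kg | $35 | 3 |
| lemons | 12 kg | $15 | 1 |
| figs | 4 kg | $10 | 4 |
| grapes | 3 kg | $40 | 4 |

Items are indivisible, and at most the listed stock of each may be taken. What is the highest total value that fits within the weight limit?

$240

Best selections within weight 36 and stock limits:
- 2×plums + 1×figs + 4×grapes: weight 34, value 240
- 2×plums + 4×grapes: weight 30, value 230
- 1×plums + 3×figs + 4×grapes: weight 33, value 225
- 3×plums + 3×grapes: weight 36, value 225
Best: $240.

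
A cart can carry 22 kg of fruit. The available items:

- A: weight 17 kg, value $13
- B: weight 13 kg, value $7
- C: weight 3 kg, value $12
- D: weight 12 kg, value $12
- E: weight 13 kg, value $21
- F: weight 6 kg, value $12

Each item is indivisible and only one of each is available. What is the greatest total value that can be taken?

Check high-value combinations within 22 kg:
- C+E+F: weight 3+13+6=22, value 12+21+12=45
- C+D+F: weight 3+12+6=21, value 12+12+12=36
- C+E: weight 3+13=16, value 12+21=33
Best: $45.

$45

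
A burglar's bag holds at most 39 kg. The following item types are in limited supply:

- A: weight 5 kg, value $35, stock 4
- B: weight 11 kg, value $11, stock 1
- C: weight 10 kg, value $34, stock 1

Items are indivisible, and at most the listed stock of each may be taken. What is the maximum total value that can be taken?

Top feasible selections:
- 4×A + 1×C: weight 30, value 174
- 4×A + 1×B: weight 31, value 151
- 3×A + 1×B + 1×C: weight 36, value 150
Best: $174.

$174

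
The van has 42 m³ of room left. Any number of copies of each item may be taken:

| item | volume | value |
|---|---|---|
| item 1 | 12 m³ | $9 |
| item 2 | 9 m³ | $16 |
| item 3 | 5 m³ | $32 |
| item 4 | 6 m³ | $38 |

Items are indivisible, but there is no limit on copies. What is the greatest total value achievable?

$268

Best value-per-unit is item 3 at 32/5; filling with it alone gives 8×32 = 256.
Optimal mix: 6×item 3 + 2×item 4 → volume 42, value 268.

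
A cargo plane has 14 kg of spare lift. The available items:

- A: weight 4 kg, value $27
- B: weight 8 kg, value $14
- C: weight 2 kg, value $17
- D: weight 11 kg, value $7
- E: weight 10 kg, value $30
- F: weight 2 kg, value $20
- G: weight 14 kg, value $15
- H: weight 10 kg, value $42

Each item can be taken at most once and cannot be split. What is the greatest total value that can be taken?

$79

This is a 0/1 knapsack; check combinations near the capacity.
- C+F+H: weight 2+2+10=14, value 17+20+42=79
- A+H: weight 4+10=14, value 27+42=69
- C+E+F: weight 2+10+2=14, value 17+30+20=67
- A+C+F: weight 4+2+2=8, value 27+17+20=64
- F+H: weight 2+10=12, value 20+42=62
Best: $79.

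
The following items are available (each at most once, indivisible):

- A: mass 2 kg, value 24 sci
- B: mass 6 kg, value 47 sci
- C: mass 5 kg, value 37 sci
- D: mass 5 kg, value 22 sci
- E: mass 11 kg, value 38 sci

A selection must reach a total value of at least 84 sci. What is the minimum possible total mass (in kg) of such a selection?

Subsets with value ≥ 84, sorted by total mass:
- B+C: mass 11, value 84
- A+B+C: mass 13, value 108
Minimum mass: 11 kg.

11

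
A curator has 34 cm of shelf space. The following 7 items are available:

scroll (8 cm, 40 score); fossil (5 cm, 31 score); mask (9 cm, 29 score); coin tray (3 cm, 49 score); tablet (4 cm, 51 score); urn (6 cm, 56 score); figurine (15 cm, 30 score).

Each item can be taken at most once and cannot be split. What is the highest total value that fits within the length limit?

227 score

Check high-value combinations within 34 cm:
- scroll+fossil+coin tray+tablet+urn: length 8+5+3+4+6=26, value 40+31+49+51+56=227
- scroll+mask+coin tray+tablet+urn: length 8+9+3+4+6=30, value 40+29+49+51+56=225
- fossil+coin tray+tablet+urn+figurine: length 5+3+4+6+15=33, value 31+49+51+56+30=217
- fossil+mask+coin tray+tablet+urn: length 5+9+3+4+6=27, value 31+29+49+51+56=216
Best: 227 score.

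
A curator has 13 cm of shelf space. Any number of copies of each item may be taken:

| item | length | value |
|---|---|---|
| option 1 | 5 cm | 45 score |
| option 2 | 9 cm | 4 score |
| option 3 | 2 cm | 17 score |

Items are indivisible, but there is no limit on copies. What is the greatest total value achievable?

113 score

Best value-per-unit is option 1 at 45/5; filling with it alone gives 2×45 = 90.
Optimal mix: 1×option 1 + 4×option 3 → length 13, value 113.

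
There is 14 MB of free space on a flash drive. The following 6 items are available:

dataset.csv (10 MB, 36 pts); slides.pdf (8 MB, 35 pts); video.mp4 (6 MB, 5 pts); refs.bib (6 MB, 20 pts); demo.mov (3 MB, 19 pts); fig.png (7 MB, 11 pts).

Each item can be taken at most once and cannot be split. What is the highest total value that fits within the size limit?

Check high-value combinations within 14 MB:
- dataset.csv+demo.mov: size 10+3=13, value 36+19=55
- slides.pdf+refs.bib: size 8+6=14, value 35+20=55
- slides.pdf+demo.mov: size 8+3=11, value 35+19=54
Best: 55 pts.

55 pts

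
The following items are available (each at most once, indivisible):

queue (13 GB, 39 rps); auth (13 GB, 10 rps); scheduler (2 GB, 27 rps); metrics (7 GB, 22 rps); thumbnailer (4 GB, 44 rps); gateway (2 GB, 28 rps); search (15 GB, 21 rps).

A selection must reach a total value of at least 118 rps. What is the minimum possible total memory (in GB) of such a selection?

15

Subsets with value ≥ 118, sorted by total memory:
- scheduler+metrics+thumbnailer+gateway: memory 15, value 121
- queue+scheduler+thumbnailer+gateway: memory 21, value 138
- scheduler+thumbnailer+gateway+search: memory 23, value 120
Minimum memory: 15 GB.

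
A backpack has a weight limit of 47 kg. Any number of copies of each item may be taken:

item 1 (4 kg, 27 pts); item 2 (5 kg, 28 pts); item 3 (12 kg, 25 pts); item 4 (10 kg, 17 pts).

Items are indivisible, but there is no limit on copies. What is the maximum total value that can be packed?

Best value-per-unit is item 1 at 27/4; filling with it alone gives 11×27 = 297.
Optimal mix: 8×item 1 + 3×item 2 → weight 47, value 300.

300 pts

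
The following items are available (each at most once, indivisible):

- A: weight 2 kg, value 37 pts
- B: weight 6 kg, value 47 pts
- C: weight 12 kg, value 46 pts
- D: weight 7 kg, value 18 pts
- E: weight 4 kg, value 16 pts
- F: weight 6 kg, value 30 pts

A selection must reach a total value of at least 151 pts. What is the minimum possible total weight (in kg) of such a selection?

26

Subsets with value ≥ 151, sorted by total weight:
- A+B+C+F: weight 26, value 160
- A+B+C+E+F: weight 30, value 176
- A+B+C+D+E: weight 31, value 164
- A+B+C+D+F: weight 33, value 178
Minimum weight: 26 kg.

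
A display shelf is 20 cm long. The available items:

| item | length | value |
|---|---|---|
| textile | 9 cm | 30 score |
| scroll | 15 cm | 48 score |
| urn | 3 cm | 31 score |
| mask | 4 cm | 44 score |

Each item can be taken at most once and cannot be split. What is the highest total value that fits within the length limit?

105 score

Check high-value combinations within 20 cm:
- textile+urn+mask: length 9+3+4=16, value 30+31+44=105
- scroll+mask: length 15+4=19, value 48+44=92
- scroll+urn: length 15+3=18, value 48+31=79
- urn+mask: length 3+4=7, value 31+44=75
- textile+mask: length 9+4=13, value 30+44=74
Best: 105 score.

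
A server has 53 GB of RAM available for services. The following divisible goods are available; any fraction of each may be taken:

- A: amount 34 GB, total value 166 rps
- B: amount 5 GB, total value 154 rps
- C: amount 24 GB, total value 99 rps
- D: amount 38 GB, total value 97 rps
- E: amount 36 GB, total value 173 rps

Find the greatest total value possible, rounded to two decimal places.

387.28

Take in order of value per unit:
- B (154/5 per unit): all 5 → value 154, running total 154.00
- A (166/34 per unit): all 34 → value 166, running total 320.00
- E (173/36 per unit): 14 of 36 → value 14×173/36 = 67.2778, running total 387.28
Total 387.28.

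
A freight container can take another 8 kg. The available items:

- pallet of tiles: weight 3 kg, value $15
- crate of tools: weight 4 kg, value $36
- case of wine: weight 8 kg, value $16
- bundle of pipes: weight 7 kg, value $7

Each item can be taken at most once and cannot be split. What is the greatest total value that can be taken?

$51

This is a 0/1 knapsack; check combinations near the capacity.
- pallet of tiles+crate of tools: weight 3+4=7, value 15+36=51
- crate of tools: weight 4, value 36
- case of wine: weight 8, value 16
- pallet of tiles: weight 3, value 15
Best: $51.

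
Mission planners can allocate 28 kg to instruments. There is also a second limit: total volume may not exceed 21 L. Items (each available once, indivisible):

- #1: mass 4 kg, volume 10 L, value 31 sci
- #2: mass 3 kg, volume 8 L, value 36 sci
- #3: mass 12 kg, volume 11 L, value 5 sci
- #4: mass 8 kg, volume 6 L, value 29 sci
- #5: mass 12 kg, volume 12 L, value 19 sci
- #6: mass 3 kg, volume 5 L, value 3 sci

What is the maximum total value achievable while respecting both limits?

Feasible sets respecting both limits:
- #2+#4+#6: mass 14, volume 19, value 68
- #1+#2: mass 7, volume 18, value 67
- #2+#4: mass 11, volume 14, value 65
- #1+#4+#6: mass 15, volume 21, value 63
Best: 68 sci.

68 sci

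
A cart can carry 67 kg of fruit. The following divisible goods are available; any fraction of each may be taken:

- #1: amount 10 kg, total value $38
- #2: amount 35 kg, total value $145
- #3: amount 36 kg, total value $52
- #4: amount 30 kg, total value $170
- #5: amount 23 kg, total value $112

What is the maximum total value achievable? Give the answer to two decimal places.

Take in order of value per unit:
- #4 (170/30 per unit): all 30 → value 170, running total 170.00
- #5 (112/23 per unit): all 23 → value 112, running total 282.00
- #2 (145/35 per unit): 14 of 35 → value 14×145/35 = 58.0000, running total 340.00
Total 340.00.

340.00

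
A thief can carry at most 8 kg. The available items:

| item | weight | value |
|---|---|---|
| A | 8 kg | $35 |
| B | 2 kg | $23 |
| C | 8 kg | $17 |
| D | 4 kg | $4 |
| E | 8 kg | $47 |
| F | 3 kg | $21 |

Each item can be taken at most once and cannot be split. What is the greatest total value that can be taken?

Check high-value combinations within 8 kg:
- E: weight 8, value 47
- B+F: weight 2+3=5, value 23+21=44
- A: weight 8, value 35
Best: $47.

$47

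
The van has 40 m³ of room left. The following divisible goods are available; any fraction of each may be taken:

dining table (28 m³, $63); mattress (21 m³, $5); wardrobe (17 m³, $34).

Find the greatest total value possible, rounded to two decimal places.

87.00

Take in order of value per unit:
- dining table (63/28 per unit): all 28 → value 63, running total 63.00
- wardrobe (34/17 per unit): 12 of 17 → value 12×34/17 = 24.0000, running total 87.00
Total 87.00.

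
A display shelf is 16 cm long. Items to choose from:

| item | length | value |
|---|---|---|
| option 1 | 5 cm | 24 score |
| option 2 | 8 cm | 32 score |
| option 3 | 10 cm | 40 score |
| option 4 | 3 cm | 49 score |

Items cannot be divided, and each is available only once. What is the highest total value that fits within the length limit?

Check high-value combinations within 16 cm:
- option 1+option 2+option 4: length 5+8+3=16, value 24+32+49=105
- option 3+option 4: length 10+3=13, value 40+49=89
- option 2+option 4: length 8+3=11, value 32+49=81
- option 1+option 4: length 5+3=8, value 24+49=73
- option 1+option 3: length 5+10=15, value 24+40=64
Best: 105 score.

105 score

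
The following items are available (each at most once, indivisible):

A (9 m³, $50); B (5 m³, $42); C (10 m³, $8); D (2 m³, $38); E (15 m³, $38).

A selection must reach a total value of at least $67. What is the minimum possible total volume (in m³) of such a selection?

7

Subsets with value ≥ 67, sorted by total volume:
- B+D: volume 7, value 80
- A+D: volume 11, value 88
Minimum volume: 7 m³.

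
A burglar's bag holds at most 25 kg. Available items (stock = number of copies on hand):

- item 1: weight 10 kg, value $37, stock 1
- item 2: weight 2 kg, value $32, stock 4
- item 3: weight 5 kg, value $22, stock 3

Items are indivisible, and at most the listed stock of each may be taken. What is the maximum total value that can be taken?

$194

Top feasible selections:
- 4×item 2 + 3×item 3: weight 23, value 194
- 1×item 1 + 4×item 2 + 1×item 3: weight 23, value 187
- 4×item 2 + 2×item 3: weight 18, value 172
Best: $194.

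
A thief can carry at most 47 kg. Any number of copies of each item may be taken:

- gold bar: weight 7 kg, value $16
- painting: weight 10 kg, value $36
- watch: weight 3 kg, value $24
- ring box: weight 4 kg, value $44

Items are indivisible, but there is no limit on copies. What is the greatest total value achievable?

$508

Best value-per-unit is ring box at 44/4; filling with it alone gives 11×44 = 484.
Optimal mix: 1×watch + 11×ring box → weight 47, value 508.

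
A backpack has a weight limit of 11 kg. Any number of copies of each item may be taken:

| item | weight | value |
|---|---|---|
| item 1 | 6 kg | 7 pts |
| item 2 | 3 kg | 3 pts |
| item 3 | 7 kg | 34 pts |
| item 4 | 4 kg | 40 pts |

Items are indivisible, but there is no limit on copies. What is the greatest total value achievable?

83 pts

Best value-per-unit is item 4 at 40/4; filling with it alone gives 2×40 = 80.
Optimal mix: 1×item 2 + 2×item 4 → weight 11, value 83.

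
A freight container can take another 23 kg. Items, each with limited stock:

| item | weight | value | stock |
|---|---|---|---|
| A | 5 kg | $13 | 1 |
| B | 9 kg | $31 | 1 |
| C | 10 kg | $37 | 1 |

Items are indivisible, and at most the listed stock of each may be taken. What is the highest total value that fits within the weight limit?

Top feasible selections:
- 1×B + 1×C: weight 19, value 68
- 1×A + 1×C: weight 15, value 50
Best: $68.

$68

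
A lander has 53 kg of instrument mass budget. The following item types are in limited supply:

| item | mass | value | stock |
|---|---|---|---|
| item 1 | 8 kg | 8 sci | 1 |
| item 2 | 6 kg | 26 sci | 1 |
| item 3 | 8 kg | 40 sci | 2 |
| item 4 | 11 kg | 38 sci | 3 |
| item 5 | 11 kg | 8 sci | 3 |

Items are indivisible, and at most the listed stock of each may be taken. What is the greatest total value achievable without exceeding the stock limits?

194 sci

Best selections within mass 53 and stock limits:
- 2×item 3 + 3×item 4: mass 49, value 194
- 1×item 1 + 1×item 2 + 2×item 3 + 2×item 4: mass 52, value 190
- 1×item 2 + 2×item 3 + 2×item 4: mass 44, value 182
Best: 194 sci.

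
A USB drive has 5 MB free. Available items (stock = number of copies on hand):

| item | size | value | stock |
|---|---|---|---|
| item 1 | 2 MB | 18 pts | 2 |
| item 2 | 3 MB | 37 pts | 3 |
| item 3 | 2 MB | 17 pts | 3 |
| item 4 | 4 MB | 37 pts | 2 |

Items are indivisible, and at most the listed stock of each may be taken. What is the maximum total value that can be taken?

Top feasible selections:
- 1×item 1 + 1×item 2: size 5, value 55
- 1×item 2 + 1×item 3: size 5, value 54
- 1×item 2: size 3, value 37
- 1×item 4: size 4, value 37
Best: 55 pts.

55 pts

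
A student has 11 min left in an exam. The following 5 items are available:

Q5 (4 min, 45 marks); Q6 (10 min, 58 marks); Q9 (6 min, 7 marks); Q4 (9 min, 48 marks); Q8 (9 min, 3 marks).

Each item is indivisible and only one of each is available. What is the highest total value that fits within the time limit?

58 marks

Check high-value combinations within 11 min:
- Q6: time 10, value 58
- Q5+Q9: time 4+6=10, value 45+7=52
- Q4: time 9, value 48
- Q5: time 4, value 45
Best: 58 marks.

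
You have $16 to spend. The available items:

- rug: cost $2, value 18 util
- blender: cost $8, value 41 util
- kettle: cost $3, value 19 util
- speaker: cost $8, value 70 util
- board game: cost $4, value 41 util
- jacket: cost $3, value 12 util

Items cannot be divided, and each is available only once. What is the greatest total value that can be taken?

130 util

This is a 0/1 knapsack; check combinations near the capacity.
- kettle+speaker+board game: cost 3+8+4=15, value 19+70+41=130
- rug+speaker+board game: cost 2+8+4=14, value 18+70+41=129
- speaker+board game+jacket: cost 8+4+3=15, value 70+41+12=123
- rug+kettle+speaker+jacket: cost 2+3+8+3=16, value 18+19+70+12=119
- speaker+board game: cost 8+4=12, value 70+41=111
Best: 130 util.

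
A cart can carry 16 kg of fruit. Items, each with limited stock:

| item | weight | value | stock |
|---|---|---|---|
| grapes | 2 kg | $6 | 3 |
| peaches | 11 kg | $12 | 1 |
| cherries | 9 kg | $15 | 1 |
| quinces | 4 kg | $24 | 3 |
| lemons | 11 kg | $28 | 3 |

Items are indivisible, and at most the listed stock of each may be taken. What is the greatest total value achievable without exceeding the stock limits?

$84

Best selections within weight 16 and stock limits:
- 2×grapes + 3×quinces: weight 16, value 84
- 1×grapes + 3×quinces: weight 14, value 78
Best: $84.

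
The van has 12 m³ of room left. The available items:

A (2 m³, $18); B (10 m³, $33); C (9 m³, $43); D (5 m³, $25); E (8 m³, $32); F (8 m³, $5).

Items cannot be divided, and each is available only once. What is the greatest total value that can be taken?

$61

Check high-value combinations within 12 m³:
- A+C: volume 2+9=11, value 18+43=61
- A+B: volume 2+10=12, value 18+33=51
- A+E: volume 2+8=10, value 18+32=50
- A+D: volume 2+5=7, value 18+25=43
- C: volume 9, value 43
Best: $61.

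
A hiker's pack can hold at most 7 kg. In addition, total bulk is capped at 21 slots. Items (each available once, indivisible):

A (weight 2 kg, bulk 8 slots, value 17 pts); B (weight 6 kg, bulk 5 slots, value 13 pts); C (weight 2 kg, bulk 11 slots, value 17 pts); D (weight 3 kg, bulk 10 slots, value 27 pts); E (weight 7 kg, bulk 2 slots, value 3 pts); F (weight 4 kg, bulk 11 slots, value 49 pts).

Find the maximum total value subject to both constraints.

Feasible sets respecting both limits:
- D+F: weight 7, bulk 21, value 76
- A+F: weight 6, bulk 19, value 66
- F: weight 4, bulk 11, value 49
- A+D: weight 5, bulk 18, value 44
Best: 76 pts.

76 pts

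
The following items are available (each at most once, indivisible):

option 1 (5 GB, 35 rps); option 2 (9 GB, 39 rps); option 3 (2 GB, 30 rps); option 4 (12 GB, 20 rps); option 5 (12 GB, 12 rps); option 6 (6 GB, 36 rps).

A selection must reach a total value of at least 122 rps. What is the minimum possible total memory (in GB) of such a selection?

Subsets with value ≥ 122, sorted by total memory:
- option 1+option 2+option 3+option 6: memory 22, value 140
- option 1+option 2+option 3+option 4: memory 28, value 124
- option 2+option 3+option 4+option 6: memory 29, value 125
- option 1+option 2+option 4+option 6: memory 32, value 130
Minimum memory: 22 GB.

22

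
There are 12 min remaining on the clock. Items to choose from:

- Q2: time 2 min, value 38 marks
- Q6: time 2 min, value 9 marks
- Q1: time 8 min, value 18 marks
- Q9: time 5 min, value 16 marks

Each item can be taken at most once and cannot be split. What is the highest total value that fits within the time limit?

Check high-value combinations within 12 min:
- Q2+Q6+Q1: time 2+2+8=12, value 38+9+18=65
- Q2+Q6+Q9: time 2+2+5=9, value 38+9+16=63
- Q2+Q1: time 2+8=10, value 38+18=56
Best: 65 marks.

65 marks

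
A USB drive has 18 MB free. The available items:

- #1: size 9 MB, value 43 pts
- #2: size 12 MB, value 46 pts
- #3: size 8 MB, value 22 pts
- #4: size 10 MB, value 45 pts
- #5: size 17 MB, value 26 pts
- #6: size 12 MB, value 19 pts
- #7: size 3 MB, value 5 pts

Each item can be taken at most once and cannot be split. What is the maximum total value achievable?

Check high-value combinations within 18 MB:
- #3+#4: size 8+10=18, value 22+45=67
- #1+#3: size 9+8=17, value 43+22=65
- #2+#7: size 12+3=15, value 46+5=51
- #4+#7: size 10+3=13, value 45+5=50
- #1+#7: size 9+3=12, value 43+5=48
Best: 67 pts.

67 pts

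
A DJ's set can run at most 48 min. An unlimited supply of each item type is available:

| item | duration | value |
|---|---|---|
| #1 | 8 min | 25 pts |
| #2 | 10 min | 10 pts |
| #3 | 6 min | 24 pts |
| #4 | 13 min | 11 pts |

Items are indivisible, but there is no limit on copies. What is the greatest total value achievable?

192 pts

Best value-per-unit is #3 at 24/6, and filling with it alone uses duration 8×6=48. No mix of the others beats 8×24 = 192.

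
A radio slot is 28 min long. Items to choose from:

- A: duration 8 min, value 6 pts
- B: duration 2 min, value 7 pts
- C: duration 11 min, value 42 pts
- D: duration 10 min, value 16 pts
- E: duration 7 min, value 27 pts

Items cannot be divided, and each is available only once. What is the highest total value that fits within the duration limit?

Check high-value combinations within 28 min:
- C+D+E: duration 11+10+7=28, value 42+16+27=85
- A+B+C+E: duration 8+2+11+7=28, value 6+7+42+27=82
- B+C+E: duration 2+11+7=20, value 7+42+27=76
- A+C+E: duration 8+11+7=26, value 6+42+27=75
Best: 85 pts.

85 pts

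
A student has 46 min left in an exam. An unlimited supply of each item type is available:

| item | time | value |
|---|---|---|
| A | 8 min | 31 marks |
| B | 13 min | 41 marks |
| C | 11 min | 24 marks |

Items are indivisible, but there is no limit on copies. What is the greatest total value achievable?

165 marks

Best value-per-unit is A at 31/8; filling with it alone gives 5×31 = 155.
Optimal mix: 4×A + 1×B → time 45, value 165.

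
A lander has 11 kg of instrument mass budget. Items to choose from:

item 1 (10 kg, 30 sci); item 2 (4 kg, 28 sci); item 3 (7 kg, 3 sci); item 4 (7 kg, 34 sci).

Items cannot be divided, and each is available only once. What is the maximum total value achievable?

62 sci

Check high-value combinations within 11 kg:
- item 2+item 4: mass 4+7=11, value 28+34=62
- item 4: mass 7, value 34
- item 2+item 3: mass 4+7=11, value 28+3=31
- item 1: mass 10, value 30
- item 2: mass 4, value 28
Best: 62 sci.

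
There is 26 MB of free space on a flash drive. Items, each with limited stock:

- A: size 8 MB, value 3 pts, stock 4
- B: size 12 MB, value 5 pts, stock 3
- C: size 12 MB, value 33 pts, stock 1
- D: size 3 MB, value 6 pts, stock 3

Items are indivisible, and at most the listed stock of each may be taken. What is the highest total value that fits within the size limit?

Top feasible selections:
- 1×C + 3×D: size 21, value 51
- 1×A + 1×C + 2×D: size 26, value 48
Best: 51 pts.

51 pts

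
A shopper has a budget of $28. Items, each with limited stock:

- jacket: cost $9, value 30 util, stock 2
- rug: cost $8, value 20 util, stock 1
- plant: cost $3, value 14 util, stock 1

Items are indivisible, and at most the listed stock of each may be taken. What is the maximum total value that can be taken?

80 util

Best selections within cost 28 and stock limits:
- 2×jacket + 1×rug: cost 26, value 80
- 2×jacket + 1×plant: cost 21, value 74
Best: 80 util.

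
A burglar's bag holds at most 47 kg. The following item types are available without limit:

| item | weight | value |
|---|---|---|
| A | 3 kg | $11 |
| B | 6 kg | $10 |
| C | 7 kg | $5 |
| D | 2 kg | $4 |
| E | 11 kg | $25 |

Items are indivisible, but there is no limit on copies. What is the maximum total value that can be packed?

Best value-per-unit is A at 11/3; filling with it alone gives 15×11 = 165.
Optimal mix: 15×A + 1×D → weight 47, value 169.

$169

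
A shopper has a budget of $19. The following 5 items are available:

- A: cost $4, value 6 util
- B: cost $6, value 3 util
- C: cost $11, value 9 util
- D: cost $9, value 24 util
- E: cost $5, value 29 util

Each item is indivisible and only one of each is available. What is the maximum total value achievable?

59 util

This is a 0/1 knapsack; check combinations near the capacity.
- A+D+E: cost 4+9+5=18, value 6+24+29=59
- D+E: cost 9+5=14, value 24+29=53
- A+B+E: cost 4+6+5=15, value 6+3+29=38
- C+E: cost 11+5=16, value 9+29=38
- A+E: cost 4+5=9, value 6+29=35
Best: 59 util.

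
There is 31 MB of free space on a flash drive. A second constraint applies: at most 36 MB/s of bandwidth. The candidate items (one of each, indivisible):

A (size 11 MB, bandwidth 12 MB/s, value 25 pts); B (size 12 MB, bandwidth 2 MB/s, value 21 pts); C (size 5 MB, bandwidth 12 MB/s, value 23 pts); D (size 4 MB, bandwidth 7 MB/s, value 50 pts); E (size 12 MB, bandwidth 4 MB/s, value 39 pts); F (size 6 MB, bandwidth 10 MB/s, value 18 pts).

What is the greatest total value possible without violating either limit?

130 pts

Feasible sets respecting both limits:
- C+D+E+F: size 27, bandwidth 33, value 130
- A+D+E: size 27, bandwidth 23, value 114
- C+D+E: size 21, bandwidth 23, value 112
Best: 130 pts.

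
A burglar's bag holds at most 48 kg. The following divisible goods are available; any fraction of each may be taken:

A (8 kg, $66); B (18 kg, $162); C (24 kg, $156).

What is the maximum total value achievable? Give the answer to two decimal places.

371.00

Take in order of value per unit:
- B (162/18 per unit): all 18 → value 162, running total 162.00
- A (66/8 per unit): all 8 → value 66, running total 228.00
- C (156/24 per unit): 22 of 24 → value 22×156/24 = 143.0000, running total 371.00
Total 371.00.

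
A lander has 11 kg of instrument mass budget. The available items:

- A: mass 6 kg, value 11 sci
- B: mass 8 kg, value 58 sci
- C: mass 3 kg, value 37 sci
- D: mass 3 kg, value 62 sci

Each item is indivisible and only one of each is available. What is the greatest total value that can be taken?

120 sci

Check high-value combinations within 11 kg:
- B+D: mass 8+3=11, value 58+62=120
- C+D: mass 3+3=6, value 37+62=99
- B+C: mass 8+3=11, value 58+37=95
- A+D: mass 6+3=9, value 11+62=73
- D: mass 3, value 62
Best: 120 sci.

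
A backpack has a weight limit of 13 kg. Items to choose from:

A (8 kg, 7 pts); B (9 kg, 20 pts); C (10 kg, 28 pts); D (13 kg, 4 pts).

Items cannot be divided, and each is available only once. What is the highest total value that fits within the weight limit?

28 pts

Check high-value combinations within 13 kg:
- C: weight 10, value 28
- B: weight 9, value 20
- A: weight 8, value 7
- D: weight 13, value 4
Best: 28 pts.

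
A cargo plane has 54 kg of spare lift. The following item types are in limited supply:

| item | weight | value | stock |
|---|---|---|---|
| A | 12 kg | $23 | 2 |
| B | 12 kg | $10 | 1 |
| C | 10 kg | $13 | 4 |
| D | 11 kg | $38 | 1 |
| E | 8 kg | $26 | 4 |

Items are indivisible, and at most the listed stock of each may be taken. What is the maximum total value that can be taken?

Top feasible selections:
- 1×C + 1×D + 4×E: weight 53, value 155
- 1×D + 4×E: weight 43, value 142
Best: $155.

$155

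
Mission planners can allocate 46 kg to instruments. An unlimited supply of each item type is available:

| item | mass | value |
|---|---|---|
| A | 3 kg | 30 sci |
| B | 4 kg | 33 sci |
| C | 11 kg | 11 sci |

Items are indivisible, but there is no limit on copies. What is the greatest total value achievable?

Best value-per-unit is A at 30/3; filling with it alone gives 15×30 = 450.
Optimal mix: 14×A + 1×B → mass 46, value 453.

453 sci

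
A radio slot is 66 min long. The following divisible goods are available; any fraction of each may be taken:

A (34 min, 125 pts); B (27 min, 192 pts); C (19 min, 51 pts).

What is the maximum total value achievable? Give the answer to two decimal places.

Take in order of value per unit:
- B (192/27 per unit): all 27 → value 192, running total 192.00
- A (125/34 per unit): all 34 → value 125, running total 317.00
- C (51/19 per unit): 5 of 19 → value 5×51/19 = 13.4211, running total 330.42
Total 330.42.

330.42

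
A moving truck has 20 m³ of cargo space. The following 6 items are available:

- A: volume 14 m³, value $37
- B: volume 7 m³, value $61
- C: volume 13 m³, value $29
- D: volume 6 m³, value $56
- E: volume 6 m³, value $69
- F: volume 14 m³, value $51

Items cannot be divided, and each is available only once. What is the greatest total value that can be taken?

This is a 0/1 knapsack; check combinations near the capacity.
- B+D+E: volume 7+6+6=19, value 61+56+69=186
- B+E: volume 7+6=13, value 61+69=130
- D+E: volume 6+6=12, value 56+69=125
Best: $186.

$186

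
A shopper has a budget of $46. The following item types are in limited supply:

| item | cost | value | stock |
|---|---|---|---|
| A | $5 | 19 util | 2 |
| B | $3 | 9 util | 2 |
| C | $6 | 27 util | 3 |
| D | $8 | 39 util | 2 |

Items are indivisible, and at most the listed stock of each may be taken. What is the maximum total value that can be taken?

197 util

Top feasible selections:
- 2×A + 3×C + 2×D: cost 44, value 197
- 1×A + 2×B + 3×C + 2×D: cost 45, value 196
- 2×A + 2×B + 2×C + 2×D: cost 44, value 188
Best: 197 util.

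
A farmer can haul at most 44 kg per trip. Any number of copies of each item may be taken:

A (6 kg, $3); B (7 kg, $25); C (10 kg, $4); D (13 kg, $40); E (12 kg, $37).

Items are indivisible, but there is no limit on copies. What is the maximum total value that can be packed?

Best value-per-unit is B at 25/7, and filling with it alone uses weight 6×7=42. No mix of the others beats 6×25 = 150.

$150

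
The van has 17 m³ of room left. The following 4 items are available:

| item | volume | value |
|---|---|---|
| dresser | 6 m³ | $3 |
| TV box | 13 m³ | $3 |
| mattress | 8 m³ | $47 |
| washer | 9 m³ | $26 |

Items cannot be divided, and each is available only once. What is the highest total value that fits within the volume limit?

$73

Check high-value combinations within 17 m³:
- mattress+washer: volume 8+9=17, value 47+26=73
- dresser+mattress: volume 6+8=14, value 3+47=50
- mattress: volume 8, value 47
Best: $73.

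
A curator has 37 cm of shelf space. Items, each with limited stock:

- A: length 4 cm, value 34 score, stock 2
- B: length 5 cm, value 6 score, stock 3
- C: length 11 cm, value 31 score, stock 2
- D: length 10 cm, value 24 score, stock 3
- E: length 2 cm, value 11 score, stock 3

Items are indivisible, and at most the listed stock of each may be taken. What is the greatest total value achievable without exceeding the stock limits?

Best selections within length 37 and stock limits:
- 2×A + 2×C + 3×E: length 36, value 163
- 2×A + 1×C + 1×D + 3×E: length 35, value 156
- 2×A + 2×C + 2×E: length 34, value 152
- 2×A + 2×D + 3×E: length 34, value 149
Best: 163 score.

163 score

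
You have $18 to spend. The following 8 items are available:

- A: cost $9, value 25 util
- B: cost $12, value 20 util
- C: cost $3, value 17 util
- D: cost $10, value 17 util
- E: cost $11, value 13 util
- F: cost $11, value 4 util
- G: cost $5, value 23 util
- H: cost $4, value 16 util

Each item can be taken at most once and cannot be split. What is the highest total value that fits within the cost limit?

65 util

Check high-value combinations within $18:
- A+C+G: cost 9+3+5=17, value 25+17+23=65
- A+G+H: cost 9+5+4=18, value 25+23+16=64
- A+C+H: cost 9+3+4=16, value 25+17+16=58
- C+D+G: cost 3+10+5=18, value 17+17+23=57
- C+G+H: cost 3+5+4=12, value 17+23+16=56
Best: 65 util.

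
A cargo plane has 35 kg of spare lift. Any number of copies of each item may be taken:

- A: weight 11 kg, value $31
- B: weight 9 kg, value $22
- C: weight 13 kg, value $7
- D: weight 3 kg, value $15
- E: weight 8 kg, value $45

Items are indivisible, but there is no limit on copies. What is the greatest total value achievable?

Best value-per-unit is E at 45/8; filling with it alone gives 4×45 = 180.
Optimal mix: 1×D + 4×E → weight 35, value 195.

$195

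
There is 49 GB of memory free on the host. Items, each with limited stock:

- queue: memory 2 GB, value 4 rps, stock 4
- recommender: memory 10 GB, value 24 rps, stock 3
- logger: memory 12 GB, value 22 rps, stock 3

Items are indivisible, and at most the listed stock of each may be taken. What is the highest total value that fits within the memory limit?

106 rps

Best selections within memory 49 and stock limits:
- 3×queue + 3×recommender + 1×logger: memory 48, value 106
- 2×queue + 3×recommender + 1×logger: memory 46, value 102
- 2×queue + 2×recommender + 2×logger: memory 48, value 100
- 1×queue + 3×recommender + 1×logger: memory 44, value 98
Best: 106 rps.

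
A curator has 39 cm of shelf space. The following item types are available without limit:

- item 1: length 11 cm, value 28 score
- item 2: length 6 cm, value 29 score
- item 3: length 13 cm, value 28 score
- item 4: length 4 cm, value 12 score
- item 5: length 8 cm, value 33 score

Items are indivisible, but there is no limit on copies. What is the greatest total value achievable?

178 score

Best value-per-unit is item 2 at 29/6; filling with it alone gives 6×29 = 174.
Optimal mix: 5×item 2 + 1×item 5 → length 38, value 178.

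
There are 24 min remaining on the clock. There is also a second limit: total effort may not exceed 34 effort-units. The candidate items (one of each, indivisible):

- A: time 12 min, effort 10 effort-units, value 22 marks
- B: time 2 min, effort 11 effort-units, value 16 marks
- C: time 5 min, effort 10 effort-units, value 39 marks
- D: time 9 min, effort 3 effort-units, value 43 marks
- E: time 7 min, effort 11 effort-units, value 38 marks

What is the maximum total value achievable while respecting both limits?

Feasible sets respecting both limits:
- C+D+E: time 21, effort 24, value 120
- A+C+E: time 24, effort 31, value 99
- B+C+D: time 16, effort 24, value 98
- B+D+E: time 18, effort 25, value 97
Best: 120 marks.

120 marks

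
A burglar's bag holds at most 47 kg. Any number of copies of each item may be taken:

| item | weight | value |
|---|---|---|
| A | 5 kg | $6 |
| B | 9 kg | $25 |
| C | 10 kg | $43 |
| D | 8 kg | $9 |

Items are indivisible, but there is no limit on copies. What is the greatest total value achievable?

Best value-per-unit is C at 43/10; filling with it alone gives 4×43 = 172.
Optimal mix: 1×A + 4×C → weight 45, value 178.

$178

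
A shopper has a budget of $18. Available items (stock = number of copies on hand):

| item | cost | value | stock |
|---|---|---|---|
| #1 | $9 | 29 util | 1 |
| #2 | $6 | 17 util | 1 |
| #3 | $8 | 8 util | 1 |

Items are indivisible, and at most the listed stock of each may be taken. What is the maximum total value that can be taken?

Top feasible selections:
- 1×#1 + 1×#2: cost 15, value 46
- 1×#1 + 1×#3: cost 17, value 37
- 1×#1: cost 9, value 29
Best: 46 util.

46 util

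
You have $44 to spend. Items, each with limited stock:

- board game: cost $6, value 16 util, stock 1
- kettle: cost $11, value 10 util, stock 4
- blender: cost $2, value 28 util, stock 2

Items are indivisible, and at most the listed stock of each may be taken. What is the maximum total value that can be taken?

Best selections within cost 44 and stock limits:
- 1×board game + 3×kettle + 2×blender: cost 43, value 102
- 1×board game + 2×kettle + 2×blender: cost 32, value 92
- 3×kettle + 2×blender: cost 37, value 86
- 1×board game + 1×kettle + 2×blender: cost 21, value 82
Best: 102 util.

102 util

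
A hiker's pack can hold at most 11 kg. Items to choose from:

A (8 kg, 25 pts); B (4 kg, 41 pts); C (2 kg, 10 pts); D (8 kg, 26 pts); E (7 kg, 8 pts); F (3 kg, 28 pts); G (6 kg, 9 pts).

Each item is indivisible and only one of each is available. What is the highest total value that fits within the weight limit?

Check high-value combinations within 11 kg:
- B+C+F: weight 4+2+3=9, value 41+10+28=79
- B+F: weight 4+3=7, value 41+28=69
- D+F: weight 8+3=11, value 26+28=54
- A+F: weight 8+3=11, value 25+28=53
- B+C: weight 4+2=6, value 41+10=51
Best: 79 pts.

79 pts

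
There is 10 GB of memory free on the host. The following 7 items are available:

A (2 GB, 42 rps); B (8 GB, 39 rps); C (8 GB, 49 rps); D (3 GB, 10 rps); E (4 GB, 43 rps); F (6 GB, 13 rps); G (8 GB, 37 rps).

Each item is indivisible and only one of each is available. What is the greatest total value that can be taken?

95 rps

Check high-value combinations within 10 GB:
- A+D+E: memory 2+3+4=9, value 42+10+43=95
- A+C: memory 2+8=10, value 42+49=91
- A+E: memory 2+4=6, value 42+43=85
- A+B: memory 2+8=10, value 42+39=81
- A+G: memory 2+8=10, value 42+37=79
Best: 95 rps.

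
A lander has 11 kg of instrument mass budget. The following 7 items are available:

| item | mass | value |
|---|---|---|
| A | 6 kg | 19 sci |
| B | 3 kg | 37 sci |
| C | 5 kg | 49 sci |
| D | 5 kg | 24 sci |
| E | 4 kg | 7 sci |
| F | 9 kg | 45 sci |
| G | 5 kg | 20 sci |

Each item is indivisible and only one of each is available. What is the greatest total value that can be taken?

Check high-value combinations within 11 kg:
- B+C: mass 3+5=8, value 37+49=86
- C+D: mass 5+5=10, value 49+24=73
- C+G: mass 5+5=10, value 49+20=69
Best: 86 sci.

86 sci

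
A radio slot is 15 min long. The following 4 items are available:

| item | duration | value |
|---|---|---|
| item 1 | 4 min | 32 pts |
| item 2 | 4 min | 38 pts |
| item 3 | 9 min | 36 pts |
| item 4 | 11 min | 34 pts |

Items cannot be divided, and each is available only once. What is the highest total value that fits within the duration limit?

Check high-value combinations within 15 min:
- item 2+item 3: duration 4+9=13, value 38+36=74
- item 2+item 4: duration 4+11=15, value 38+34=72
- item 1+item 2: duration 4+4=8, value 32+38=70
- item 1+item 3: duration 4+9=13, value 32+36=68
Best: 74 pts.

74 pts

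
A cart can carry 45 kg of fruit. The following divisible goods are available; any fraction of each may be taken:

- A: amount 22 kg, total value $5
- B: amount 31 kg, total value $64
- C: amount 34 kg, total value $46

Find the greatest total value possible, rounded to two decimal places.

82.94

Take in order of value per unit:
- B (64/31 per unit): all 31 → value 64, running total 64.00
- C (46/34 per unit): 14 of 34 → value 14×46/34 = 18.9412, running total 82.94
Total 82.94.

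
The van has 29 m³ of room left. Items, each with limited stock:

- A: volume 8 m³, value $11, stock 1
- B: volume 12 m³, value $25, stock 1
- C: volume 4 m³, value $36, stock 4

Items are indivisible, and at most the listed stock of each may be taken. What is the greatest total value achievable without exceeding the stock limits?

$169

Best selections within volume 29 and stock limits:
- 1×B + 4×C: volume 28, value 169
- 1×A + 4×C: volume 24, value 155
- 4×C: volume 16, value 144
- 1×B + 3×C: volume 24, value 133
Best: $169.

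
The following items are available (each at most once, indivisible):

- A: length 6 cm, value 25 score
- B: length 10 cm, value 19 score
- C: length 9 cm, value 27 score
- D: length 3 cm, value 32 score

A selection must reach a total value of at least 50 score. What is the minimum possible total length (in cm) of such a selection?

Subsets with value ≥ 50, sorted by total length:
- A+D: length 9, value 57
- C+D: length 12, value 59
Minimum length: 9 cm.

9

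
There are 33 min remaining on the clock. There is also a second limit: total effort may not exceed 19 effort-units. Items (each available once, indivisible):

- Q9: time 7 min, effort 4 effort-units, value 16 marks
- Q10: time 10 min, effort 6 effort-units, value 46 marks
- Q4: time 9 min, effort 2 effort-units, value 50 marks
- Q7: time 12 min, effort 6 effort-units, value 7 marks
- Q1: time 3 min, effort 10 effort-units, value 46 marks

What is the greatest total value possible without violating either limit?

142 marks

Feasible sets respecting both limits:
- Q10+Q4+Q1: time 22, effort 18, value 142
- Q9+Q10+Q4: time 26, effort 12, value 112
- Q9+Q4+Q1: time 19, effort 16, value 112
Best: 142 marks.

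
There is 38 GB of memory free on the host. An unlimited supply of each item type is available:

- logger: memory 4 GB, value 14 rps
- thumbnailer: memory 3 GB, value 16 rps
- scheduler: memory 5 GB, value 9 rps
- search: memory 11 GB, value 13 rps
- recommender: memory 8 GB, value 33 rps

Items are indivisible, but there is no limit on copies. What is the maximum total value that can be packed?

Best value-per-unit is thumbnailer at 16/3; filling with it alone gives 12×16 = 192.
Optimal mix: 10×thumbnailer + 1×recommender → memory 38, value 193.

193 rps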